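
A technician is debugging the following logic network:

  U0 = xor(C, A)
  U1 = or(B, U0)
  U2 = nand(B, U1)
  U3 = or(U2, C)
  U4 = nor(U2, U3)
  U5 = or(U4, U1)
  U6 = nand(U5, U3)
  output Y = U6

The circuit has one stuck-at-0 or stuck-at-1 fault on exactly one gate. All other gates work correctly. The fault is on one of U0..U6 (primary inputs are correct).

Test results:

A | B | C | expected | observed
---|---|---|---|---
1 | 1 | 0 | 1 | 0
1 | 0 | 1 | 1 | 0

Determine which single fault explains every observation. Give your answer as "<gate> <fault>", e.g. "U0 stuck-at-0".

Fault-free values for test 1 (A=1, B=1, C=0): U0=1, U1=1, U2=0, U3=0, U4=1, U5=1, U6=1, giving Y=1. Observed 0.
Test 1: faults giving observed 0 are {U2 stuck-at-1, U3 stuck-at-1, U6 stuck-at-0}.
Test 2 (A=1, B=0, C=1): fault-free U0=0, U1=0, U2=1, U3=1, U4=0, U5=0, U6=1 → 1; observed 0. Eliminates U2 stuck-at-1, U3 stuck-at-1.
Only U6 stuck-at-0 is consistent with every test.

U6 stuck-at-0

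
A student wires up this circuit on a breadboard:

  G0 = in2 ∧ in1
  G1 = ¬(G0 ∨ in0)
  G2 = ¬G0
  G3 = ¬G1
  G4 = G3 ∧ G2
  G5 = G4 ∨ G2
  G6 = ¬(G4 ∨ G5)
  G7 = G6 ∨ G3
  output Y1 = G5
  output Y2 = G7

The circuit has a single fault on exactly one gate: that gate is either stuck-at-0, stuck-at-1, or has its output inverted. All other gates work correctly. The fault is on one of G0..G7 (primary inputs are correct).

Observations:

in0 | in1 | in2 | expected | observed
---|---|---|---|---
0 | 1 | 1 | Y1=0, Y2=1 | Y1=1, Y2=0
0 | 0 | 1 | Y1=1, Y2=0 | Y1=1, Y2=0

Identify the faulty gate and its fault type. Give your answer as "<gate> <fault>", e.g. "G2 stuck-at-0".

Fault-free values for test 1 (in0=0, in1=1, in2=1): G0=1, G1=0, G2=0, G3=1, G4=0, G5=0, G6=1, G7=1, giving Y1=0, Y2=1. Observed Y1=1, Y2=0.
Test 1: faults giving observed Y1=1, Y2=0 are {G0 stuck-at-0, G0 inverted output}.
Test 2 (in0=0, in1=0, in2=1): fault-free G0=0, G1=1, G2=1, G3=0, G4=0, G5=1, G6=0, G7=0 → Y1=1, Y2=0; observed Y1=1, Y2=0. Eliminates G0 inverted output.
Only G0 stuck-at-0 is consistent with every test.

G0 stuck-at-0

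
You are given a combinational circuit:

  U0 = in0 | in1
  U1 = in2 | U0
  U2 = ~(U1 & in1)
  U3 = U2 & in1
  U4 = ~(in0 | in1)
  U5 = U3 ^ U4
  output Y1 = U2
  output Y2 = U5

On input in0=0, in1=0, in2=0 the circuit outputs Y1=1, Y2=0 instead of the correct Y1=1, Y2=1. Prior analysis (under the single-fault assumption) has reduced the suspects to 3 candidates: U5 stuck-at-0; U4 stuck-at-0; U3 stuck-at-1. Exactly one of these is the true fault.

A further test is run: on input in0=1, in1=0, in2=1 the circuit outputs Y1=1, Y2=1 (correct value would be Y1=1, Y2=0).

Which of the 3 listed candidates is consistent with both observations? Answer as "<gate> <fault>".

U3 stuck-at-1

Evaluate each candidate on input in0=1, in1=0, in2=1:
  U5 stuck-at-0: U0=1, U1=1, U2=1, U3=0, U4=0, U5=0 [stuck-at-0] → Y1=1, Y2=0 — eliminated
  U4 stuck-at-0: U0=1, U1=1, U2=1, U3=0, U4=0 [stuck-at-0], U5=0 → Y1=1, Y2=0 — eliminated
  U3 stuck-at-1: U0=1, U1=1, U2=1, U3=1 [stuck-at-1], U4=0, U5=1 → Y1=1, Y2=1 — matches
Only U3 stuck-at-1 reproduces the observed Y1=1, Y2=1.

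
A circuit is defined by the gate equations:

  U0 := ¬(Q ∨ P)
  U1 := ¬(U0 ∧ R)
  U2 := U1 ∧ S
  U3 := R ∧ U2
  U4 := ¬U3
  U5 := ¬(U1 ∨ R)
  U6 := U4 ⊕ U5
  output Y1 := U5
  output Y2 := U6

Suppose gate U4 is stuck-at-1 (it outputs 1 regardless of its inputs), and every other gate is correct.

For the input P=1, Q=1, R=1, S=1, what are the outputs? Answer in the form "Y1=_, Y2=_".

Propagate with U4 forced: U0=0, U1=1, U2=1, U3=1, U4=1 [stuck-at-1], U5=0, U6=1.
So the outputs are Y1=0, Y2=1. (Without the fault they would be Y1=0, Y2=0.)

Y1=0, Y2=1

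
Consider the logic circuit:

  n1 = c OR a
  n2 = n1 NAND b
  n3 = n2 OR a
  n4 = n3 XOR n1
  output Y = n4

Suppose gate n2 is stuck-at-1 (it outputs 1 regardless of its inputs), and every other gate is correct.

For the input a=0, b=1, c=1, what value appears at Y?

Propagate with n2 forced: n1=1, n2=1 [stuck-at-1], n3=1, n4=0.
So Y = 0. (Without the fault it would be 1.)

0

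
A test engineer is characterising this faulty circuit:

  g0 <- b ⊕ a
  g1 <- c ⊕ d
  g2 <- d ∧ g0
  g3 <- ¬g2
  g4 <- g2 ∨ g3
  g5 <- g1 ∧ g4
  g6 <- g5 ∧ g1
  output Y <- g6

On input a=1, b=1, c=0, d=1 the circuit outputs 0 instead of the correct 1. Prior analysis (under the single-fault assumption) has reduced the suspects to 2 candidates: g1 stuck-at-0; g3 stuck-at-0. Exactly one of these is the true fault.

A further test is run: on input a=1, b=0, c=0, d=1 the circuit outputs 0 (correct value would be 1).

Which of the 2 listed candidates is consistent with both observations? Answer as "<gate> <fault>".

Evaluate each candidate on input a=1, b=0, c=0, d=1:
  g1 stuck-at-0: g0=1, g1=0 [stuck-at-0], g2=1, g3=0, g4=1, g5=0, g6=0 → 0 — matches
  g3 stuck-at-0: g0=1, g1=1, g2=1, g3=0 [stuck-at-0], g4=1, g5=1, g6=1 → 1 — eliminated
Only g1 stuck-at-0 reproduces the observed 0.

g1 stuck-at-0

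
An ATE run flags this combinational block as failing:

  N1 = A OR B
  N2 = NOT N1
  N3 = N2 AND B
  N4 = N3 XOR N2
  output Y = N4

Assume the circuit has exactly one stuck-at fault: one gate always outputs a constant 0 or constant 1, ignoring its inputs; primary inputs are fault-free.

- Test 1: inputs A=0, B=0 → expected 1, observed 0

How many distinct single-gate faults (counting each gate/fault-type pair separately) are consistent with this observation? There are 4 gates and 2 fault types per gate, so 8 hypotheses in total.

4

Fault-free: N1=0, N2=1, N3=0, N4=1 → 1. Observed 0.
  N1 stuck-at-0: output 1 ✗
  N1 stuck-at-1: output 0 ✓
  N2 stuck-at-0: output 0 ✓
  N2 stuck-at-1: output 1 ✗
  N3 stuck-at-0: output 1 ✗
  N3 stuck-at-1: output 0 ✓
  N4 stuck-at-0: output 0 ✓
  N4 stuck-at-1: output 1 ✗
Consistent faults: {N1 stuck-at-1, N2 stuck-at-0, N3 stuck-at-1, N4 stuck-at-0} — 4 in all.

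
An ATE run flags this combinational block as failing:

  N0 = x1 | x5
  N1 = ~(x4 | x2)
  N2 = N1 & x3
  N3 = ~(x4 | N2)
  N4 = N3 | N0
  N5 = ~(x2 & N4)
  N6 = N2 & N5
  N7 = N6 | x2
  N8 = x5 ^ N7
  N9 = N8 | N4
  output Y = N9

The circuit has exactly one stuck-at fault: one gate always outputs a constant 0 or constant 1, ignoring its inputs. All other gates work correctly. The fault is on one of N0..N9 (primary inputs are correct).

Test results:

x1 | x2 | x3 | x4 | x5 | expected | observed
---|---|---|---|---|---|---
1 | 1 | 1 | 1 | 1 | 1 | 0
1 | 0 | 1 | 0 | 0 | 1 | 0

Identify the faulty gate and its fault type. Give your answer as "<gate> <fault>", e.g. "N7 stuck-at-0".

N9 stuck-at-0

Fault-free values for test 1 (x1=1, x2=1, x3=1, x4=1, x5=1): N0=1, N1=0, N2=0, N3=0, N4=1, N5=0, N6=0, N7=1, N8=0, N9=1, giving Y=1. Observed 0.
Test 1: faults giving observed 0 are {N0 stuck-at-0, N4 stuck-at-0, N9 stuck-at-0}.
Test 2 (x1=1, x2=0, x3=1, x4=0, x5=0): fault-free N0=1, N1=1, N2=1, N3=0, N4=1, N5=1, N6=1, N7=1, N8=1, N9=1 → 1; observed 0. Eliminates N0 stuck-at-0, N4 stuck-at-0.
Only N9 stuck-at-0 is consistent with every test.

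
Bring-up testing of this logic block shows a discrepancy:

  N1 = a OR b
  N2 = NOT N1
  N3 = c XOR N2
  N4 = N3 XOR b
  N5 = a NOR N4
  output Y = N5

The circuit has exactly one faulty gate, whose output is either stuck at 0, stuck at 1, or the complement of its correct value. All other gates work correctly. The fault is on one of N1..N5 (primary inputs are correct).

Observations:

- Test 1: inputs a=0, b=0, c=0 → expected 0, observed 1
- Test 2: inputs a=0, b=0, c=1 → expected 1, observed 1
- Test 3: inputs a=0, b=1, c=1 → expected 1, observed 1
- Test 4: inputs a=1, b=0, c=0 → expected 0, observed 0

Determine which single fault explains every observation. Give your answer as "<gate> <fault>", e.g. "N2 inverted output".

Fault-free values for test 1 (a=0, b=0, c=0): N1=0, N2=1, N3=1, N4=1, N5=0, giving Y=0. Observed 1.
Test 1: faults giving observed 1 are {N1 stuck-at-1, N1 inverted output, N2 stuck-at-0, N2 inverted output, N3 stuck-at-0, N3 inverted output, N4 stuck-at-0, N4 inverted output, N5 stuck-at-1, N5 inverted output}.
Test 2 (a=0, b=0, c=1): fault-free N1=0, N2=1, N3=0, N4=0, N5=1 → 1; observed 1. Eliminates N1 stuck-at-1, N1 inverted output, N2 stuck-at-0, N2 inverted output, N3 inverted output, N4 inverted output, N5 inverted output.
Test 3 (a=0, b=1, c=1): fault-free N1=1, N2=0, N3=1, N4=0, N5=1 → 1; observed 1. Eliminates N3 stuck-at-0.
Test 4 (a=1, b=0, c=0): fault-free N1=1, N2=0, N3=0, N4=0, N5=0 → 0; observed 0. Eliminates N5 stuck-at-1.
Only N4 stuck-at-0 is consistent with every test.

N4 stuck-at-0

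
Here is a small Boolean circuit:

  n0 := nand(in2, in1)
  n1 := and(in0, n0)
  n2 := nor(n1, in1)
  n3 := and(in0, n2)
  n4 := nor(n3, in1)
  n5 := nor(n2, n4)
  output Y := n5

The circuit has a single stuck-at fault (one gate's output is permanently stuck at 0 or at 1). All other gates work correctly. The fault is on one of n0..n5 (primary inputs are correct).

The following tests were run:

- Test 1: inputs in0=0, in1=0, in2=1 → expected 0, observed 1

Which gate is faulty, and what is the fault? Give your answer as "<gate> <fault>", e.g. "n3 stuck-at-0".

Fault-free values for test 1 (in0=0, in1=0, in2=1): n0=1, n1=0, n2=1, n3=0, n4=1, n5=0, giving Y=0. Observed 1.
Test 1: faults giving observed 1 are {n5 stuck-at-1}.
Only n5 stuck-at-1 is consistent with every test.

n5 stuck-at-1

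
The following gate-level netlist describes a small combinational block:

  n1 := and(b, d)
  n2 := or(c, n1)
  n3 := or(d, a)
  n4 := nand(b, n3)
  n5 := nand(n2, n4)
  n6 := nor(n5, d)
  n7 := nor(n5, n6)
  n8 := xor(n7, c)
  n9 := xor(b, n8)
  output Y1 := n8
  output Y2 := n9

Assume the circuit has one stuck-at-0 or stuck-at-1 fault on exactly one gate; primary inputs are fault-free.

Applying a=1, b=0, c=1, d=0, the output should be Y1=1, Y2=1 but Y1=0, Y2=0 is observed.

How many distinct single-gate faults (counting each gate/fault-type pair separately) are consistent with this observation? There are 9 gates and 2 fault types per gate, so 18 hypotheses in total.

3

Fault-free: n1=0, n2=1, n3=1, n4=1, n5=0, n6=1, n7=0, n8=1, n9=1 → Y1=1, Y2=1. Observed Y1=0, Y2=0.
  n1: none of the 2 fault types match ✗
  n2: none of the 2 fault types match ✗
  n3: none of the 2 fault types match ✗
  n4: none of the 2 fault types match ✗
  n5: none of the 2 fault types match ✗
  n6: stuck-at-0 ✓; others ✗
  n7: stuck-at-1 ✓; others ✗
  n8: stuck-at-0 ✓; others ✗
  n9: none of the 2 fault types match ✗
Consistent faults: {n6 stuck-at-0, n7 stuck-at-1, n8 stuck-at-0} — 3 in all.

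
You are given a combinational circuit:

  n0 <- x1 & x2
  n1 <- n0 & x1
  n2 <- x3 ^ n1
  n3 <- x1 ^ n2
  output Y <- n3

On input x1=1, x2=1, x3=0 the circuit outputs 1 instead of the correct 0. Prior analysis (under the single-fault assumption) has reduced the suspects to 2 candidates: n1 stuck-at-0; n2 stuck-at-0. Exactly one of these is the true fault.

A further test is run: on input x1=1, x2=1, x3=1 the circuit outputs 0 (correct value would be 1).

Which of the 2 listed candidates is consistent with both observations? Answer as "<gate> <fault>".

Evaluate each candidate on input x1=1, x2=1, x3=1:
  n1 stuck-at-0: n0=1, n1=0 [stuck-at-0], n2=1, n3=0 → 0 — matches
  n2 stuck-at-0: n0=1, n1=1, n2=0 [stuck-at-0], n3=1 → 1 — eliminated
Only n1 stuck-at-0 reproduces the observed 0.

n1 stuck-at-0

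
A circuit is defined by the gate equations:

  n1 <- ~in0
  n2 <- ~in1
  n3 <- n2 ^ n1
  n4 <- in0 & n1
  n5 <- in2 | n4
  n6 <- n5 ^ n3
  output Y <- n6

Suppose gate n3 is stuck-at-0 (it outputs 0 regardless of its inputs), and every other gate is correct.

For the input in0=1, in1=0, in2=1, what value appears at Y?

1

Propagate with n3 forced: n1=0, n2=1, n3=0 [stuck-at-0], n4=0, n5=1, n6=1.
So Y = 1. (Without the fault it would be 0.)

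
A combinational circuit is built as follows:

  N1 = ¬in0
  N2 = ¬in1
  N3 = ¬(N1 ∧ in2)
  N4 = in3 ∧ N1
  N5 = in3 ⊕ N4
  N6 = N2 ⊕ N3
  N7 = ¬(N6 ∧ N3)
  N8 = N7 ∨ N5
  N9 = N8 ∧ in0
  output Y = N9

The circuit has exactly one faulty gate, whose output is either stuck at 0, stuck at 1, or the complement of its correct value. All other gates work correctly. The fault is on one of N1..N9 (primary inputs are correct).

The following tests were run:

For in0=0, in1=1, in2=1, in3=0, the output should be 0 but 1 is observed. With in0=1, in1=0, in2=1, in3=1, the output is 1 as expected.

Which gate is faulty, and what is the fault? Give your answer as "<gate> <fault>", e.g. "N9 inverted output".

N9 stuck-at-1

Fault-free values for test 1 (in0=0, in1=1, in2=1, in3=0): N1=1, N2=0, N3=0, N4=0, N5=0, N6=0, N7=1, N8=1, N9=0, giving Y=0. Observed 1.
Test 1: faults giving observed 1 are {N9 stuck-at-1, N9 inverted output}.
Test 2 (in0=1, in1=0, in2=1, in3=1): fault-free N1=0, N2=1, N3=1, N4=0, N5=1, N6=0, N7=1, N8=1, N9=1 → 1; observed 1. Eliminates N9 inverted output.
Only N9 stuck-at-1 is consistent with every test.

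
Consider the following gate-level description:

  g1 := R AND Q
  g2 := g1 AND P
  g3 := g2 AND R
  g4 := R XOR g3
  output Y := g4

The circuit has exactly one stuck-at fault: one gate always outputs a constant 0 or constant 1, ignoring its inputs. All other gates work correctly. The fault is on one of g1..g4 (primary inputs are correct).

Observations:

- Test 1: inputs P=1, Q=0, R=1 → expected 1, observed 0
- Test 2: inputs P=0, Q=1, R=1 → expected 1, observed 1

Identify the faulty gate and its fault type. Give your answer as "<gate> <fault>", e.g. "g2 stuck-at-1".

Fault-free values for test 1 (P=1, Q=0, R=1): g1=0, g2=0, g3=0, g4=1, giving Y=1. Observed 0.
Test 1: faults giving observed 0 are {g1 stuck-at-1, g2 stuck-at-1, g3 stuck-at-1, g4 stuck-at-0}.
Test 2 (P=0, Q=1, R=1): fault-free g1=1, g2=0, g3=0, g4=1 → 1; observed 1. Eliminates g2 stuck-at-1, g3 stuck-at-1, g4 stuck-at-0.
Only g1 stuck-at-1 is consistent with every test.

g1 stuck-at-1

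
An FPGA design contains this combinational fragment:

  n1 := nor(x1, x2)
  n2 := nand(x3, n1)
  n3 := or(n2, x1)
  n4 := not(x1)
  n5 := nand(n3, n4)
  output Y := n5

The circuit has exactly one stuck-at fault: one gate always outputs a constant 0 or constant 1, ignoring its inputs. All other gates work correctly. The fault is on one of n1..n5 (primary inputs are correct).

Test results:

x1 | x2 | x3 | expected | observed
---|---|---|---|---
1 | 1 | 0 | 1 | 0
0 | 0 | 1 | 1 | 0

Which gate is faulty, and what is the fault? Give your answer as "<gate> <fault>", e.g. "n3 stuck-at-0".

n5 stuck-at-0

Fault-free values for test 1 (x1=1, x2=1, x3=0): n1=0, n2=1, n3=1, n4=0, n5=1, giving Y=1. Observed 0.
Test 1: faults giving observed 0 are {n4 stuck-at-1, n5 stuck-at-0}.
Test 2 (x1=0, x2=0, x3=1): fault-free n1=1, n2=0, n3=0, n4=1, n5=1 → 1; observed 0. Eliminates n4 stuck-at-1.
Only n5 stuck-at-0 is consistent with every test.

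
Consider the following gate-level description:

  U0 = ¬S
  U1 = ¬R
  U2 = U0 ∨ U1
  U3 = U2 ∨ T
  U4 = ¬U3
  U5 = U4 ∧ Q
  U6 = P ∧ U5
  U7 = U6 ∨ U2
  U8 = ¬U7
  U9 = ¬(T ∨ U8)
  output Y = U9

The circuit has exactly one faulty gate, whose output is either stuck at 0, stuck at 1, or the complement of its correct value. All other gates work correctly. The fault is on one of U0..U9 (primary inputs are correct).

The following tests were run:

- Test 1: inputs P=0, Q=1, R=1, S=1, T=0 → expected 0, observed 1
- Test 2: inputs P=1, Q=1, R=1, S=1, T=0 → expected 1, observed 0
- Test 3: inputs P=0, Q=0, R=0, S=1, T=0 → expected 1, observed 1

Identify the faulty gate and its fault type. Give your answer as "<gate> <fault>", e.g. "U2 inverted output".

U6 inverted output

Fault-free values for test 1 (P=0, Q=1, R=1, S=1, T=0): U0=0, U1=0, U2=0, U3=0, U4=1, U5=1, U6=0, U7=0, U8=1, U9=0, giving Y=0. Observed 1.
Test 1: faults giving observed 1 are {U0 stuck-at-1, U0 inverted output, U1 stuck-at-1, U1 inverted output, U2 stuck-at-1, U2 inverted output, U6 stuck-at-1, U6 inverted output, U7 stuck-at-1, U7 inverted output, U8 stuck-at-0, U8 inverted output, U9 stuck-at-1, U9 inverted output}.
Test 2 (P=1, Q=1, R=1, S=1, T=0): fault-free U0=0, U1=0, U2=0, U3=0, U4=1, U5=1, U6=1, U7=1, U8=0, U9=1 → 1; observed 0. Eliminates U0 stuck-at-1, U0 inverted output, U1 stuck-at-1, U1 inverted output, U2 stuck-at-1, U2 inverted output, U6 stuck-at-1, U7 stuck-at-1, U8 stuck-at-0, U9 stuck-at-1.
Test 3 (P=0, Q=0, R=0, S=1, T=0): fault-free U0=0, U1=1, U2=1, U3=1, U4=0, U5=0, U6=0, U7=1, U8=0, U9=1 → 1; observed 1. Eliminates U7 inverted output, U8 inverted output, U9 inverted output.
Only U6 inverted output is consistent with every test.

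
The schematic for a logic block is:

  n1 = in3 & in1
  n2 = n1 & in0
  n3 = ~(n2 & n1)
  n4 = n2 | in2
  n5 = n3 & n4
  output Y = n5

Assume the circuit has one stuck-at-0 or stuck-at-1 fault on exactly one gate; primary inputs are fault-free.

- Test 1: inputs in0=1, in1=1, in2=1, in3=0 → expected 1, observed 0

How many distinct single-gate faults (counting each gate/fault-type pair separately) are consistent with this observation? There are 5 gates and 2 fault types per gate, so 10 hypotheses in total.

4

Fault-free: n1=0, n2=0, n3=1, n4=1, n5=1 → 1. Observed 0.
  n1 stuck-at-0: output 1 ✗
  n1 stuck-at-1: output 0 ✓
  n2 stuck-at-0: output 1 ✗
  n2 stuck-at-1: output 1 ✗
  n3 stuck-at-0: output 0 ✓
  n3 stuck-at-1: output 1 ✗
  n4 stuck-at-0: output 0 ✓
  n4 stuck-at-1: output 1 ✗
  n5 stuck-at-0: output 0 ✓
  n5 stuck-at-1: output 1 ✗
Consistent faults: {n1 stuck-at-1, n3 stuck-at-0, n4 stuck-at-0, n5 stuck-at-0} — 4 in all.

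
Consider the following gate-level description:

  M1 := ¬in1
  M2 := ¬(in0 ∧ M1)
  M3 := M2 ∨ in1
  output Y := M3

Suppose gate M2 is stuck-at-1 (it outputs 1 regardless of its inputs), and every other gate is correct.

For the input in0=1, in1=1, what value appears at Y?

Propagate with M2 forced: M1=0, M2=1 [stuck-at-1], M3=1.
So Y = 1. (Same as the fault-free value — the fault is masked on this input.)

1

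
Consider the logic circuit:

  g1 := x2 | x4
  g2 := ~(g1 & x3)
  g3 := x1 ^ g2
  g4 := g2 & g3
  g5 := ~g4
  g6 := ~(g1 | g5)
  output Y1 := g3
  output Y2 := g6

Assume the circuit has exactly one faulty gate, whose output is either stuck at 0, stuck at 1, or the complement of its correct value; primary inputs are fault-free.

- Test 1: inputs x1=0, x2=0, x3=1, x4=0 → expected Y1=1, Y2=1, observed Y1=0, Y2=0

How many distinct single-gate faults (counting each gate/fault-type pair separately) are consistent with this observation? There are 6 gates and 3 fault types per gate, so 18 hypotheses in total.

Fault-free: g1=0, g2=1, g3=1, g4=1, g5=0, g6=1 → Y1=1, Y2=1. Observed Y1=0, Y2=0.
  g1: stuck-at-1, inverted output ✓; others ✗
  g2: stuck-at-0, inverted output ✓; others ✗
  g3: stuck-at-0, inverted output ✓; others ✗
  g4: none of the 3 fault types match ✗
  g5: none of the 3 fault types match ✗
  g6: none of the 3 fault types match ✗
Consistent faults: {g1 stuck-at-1, g1 inverted output, g2 stuck-at-0, g2 inverted output, g3 stuck-at-0, g3 inverted output} — 6 in all.

6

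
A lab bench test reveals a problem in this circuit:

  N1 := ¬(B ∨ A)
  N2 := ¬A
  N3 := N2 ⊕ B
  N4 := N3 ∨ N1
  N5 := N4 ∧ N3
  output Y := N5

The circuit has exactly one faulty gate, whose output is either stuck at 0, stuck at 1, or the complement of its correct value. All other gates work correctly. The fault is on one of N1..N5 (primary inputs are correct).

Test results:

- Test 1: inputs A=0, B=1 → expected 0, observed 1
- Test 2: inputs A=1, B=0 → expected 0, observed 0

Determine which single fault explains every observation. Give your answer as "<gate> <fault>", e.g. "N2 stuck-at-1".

N2 stuck-at-0

Fault-free values for test 1 (A=0, B=1): N1=0, N2=1, N3=0, N4=0, N5=0, giving Y=0. Observed 1.
Test 1: faults giving observed 1 are {N2 stuck-at-0, N2 inverted output, N3 stuck-at-1, N3 inverted output, N5 stuck-at-1, N5 inverted output}.
Test 2 (A=1, B=0): fault-free N1=0, N2=0, N3=0, N4=0, N5=0 → 0; observed 0. Eliminates N2 inverted output, N3 stuck-at-1, N3 inverted output, N5 stuck-at-1, N5 inverted output.
Only N2 stuck-at-0 is consistent with every test.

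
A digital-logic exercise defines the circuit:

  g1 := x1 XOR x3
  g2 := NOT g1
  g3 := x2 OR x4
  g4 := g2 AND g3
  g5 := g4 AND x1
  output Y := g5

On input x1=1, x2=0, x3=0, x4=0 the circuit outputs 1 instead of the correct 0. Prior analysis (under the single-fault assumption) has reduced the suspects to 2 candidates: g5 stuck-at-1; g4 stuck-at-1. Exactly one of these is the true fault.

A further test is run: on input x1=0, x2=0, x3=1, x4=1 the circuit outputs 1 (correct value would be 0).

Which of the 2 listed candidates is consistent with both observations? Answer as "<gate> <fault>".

g5 stuck-at-1

Evaluate each candidate on input x1=0, x2=0, x3=1, x4=1:
  g5 stuck-at-1: g1=1, g2=0, g3=1, g4=0, g5=1 [stuck-at-1] → 1 — matches
  g4 stuck-at-1: g1=1, g2=0, g3=1, g4=1 [stuck-at-1], g5=0 → 0 — eliminated
Only g5 stuck-at-1 reproduces the observed 1.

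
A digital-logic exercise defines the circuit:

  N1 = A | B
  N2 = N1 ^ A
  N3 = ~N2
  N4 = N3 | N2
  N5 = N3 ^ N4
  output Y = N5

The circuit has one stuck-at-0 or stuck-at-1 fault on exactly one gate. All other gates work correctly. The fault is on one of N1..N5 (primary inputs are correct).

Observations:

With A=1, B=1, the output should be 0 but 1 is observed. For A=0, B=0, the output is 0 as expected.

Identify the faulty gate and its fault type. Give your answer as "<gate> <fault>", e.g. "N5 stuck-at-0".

N1 stuck-at-0

Fault-free values for test 1 (A=1, B=1): N1=1, N2=0, N3=1, N4=1, N5=0, giving Y=0. Observed 1.
Test 1: faults giving observed 1 are {N1 stuck-at-0, N2 stuck-at-1, N4 stuck-at-0, N5 stuck-at-1}.
Test 2 (A=0, B=0): fault-free N1=0, N2=0, N3=1, N4=1, N5=0 → 0; observed 0. Eliminates N2 stuck-at-1, N4 stuck-at-0, N5 stuck-at-1.
Only N1 stuck-at-0 is consistent with every test.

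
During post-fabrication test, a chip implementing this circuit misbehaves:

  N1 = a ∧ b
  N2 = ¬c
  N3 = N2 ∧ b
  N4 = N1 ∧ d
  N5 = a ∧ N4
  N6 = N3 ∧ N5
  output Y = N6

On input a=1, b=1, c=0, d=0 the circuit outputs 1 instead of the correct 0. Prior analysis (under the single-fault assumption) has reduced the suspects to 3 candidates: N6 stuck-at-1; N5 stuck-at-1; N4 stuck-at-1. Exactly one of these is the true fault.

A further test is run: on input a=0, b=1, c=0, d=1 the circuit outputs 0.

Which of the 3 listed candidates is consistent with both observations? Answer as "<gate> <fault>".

N4 stuck-at-1

Evaluate each candidate on input a=0, b=1, c=0, d=1:
  N6 stuck-at-1: N1=0, N2=1, N3=1, N4=0, N5=0, N6=1 [stuck-at-1] → 1 — eliminated
  N5 stuck-at-1: N1=0, N2=1, N3=1, N4=0, N5=1 [stuck-at-1], N6=1 → 1 — eliminated
  N4 stuck-at-1: N1=0, N2=1, N3=1, N4=1 [stuck-at-1], N5=0, N6=0 → 0 — matches
Only N4 stuck-at-1 reproduces the observed 0.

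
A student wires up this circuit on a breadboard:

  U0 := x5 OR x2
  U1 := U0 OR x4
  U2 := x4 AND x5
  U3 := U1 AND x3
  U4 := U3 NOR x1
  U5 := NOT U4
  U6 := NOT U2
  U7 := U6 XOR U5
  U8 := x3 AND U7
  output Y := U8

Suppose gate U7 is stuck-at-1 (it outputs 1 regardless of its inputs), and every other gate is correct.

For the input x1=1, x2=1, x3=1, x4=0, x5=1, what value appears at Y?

Propagate with U7 forced: U0=1, U1=1, U2=0, U3=1, U4=0, U5=1, U6=1, U7=1 [stuck-at-1], U8=1.
So Y = 1. (Without the fault it would be 0.)

1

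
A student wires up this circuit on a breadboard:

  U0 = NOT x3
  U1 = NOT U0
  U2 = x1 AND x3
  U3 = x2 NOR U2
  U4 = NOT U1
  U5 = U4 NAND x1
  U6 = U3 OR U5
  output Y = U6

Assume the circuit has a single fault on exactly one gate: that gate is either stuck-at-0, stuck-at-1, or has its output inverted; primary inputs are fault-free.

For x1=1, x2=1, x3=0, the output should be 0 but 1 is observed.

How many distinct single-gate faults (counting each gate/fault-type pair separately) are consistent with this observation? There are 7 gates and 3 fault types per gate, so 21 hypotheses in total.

Fault-free: U0=1, U1=0, U2=0, U3=0, U4=1, U5=0, U6=0 → 0. Observed 1.
  U0: stuck-at-0, inverted output ✓; others ✗
  U1: stuck-at-1, inverted output ✓; others ✗
  U2: none of the 3 fault types match ✗
  U3: stuck-at-1, inverted output ✓; others ✗
  U4: stuck-at-0, inverted output ✓; others ✗
  U5: stuck-at-1, inverted output ✓; others ✗
  U6: stuck-at-1, inverted output ✓; others ✗
Consistent faults: {U0 stuck-at-0, U0 inverted output, U1 stuck-at-1, U1 inverted output, U3 stuck-at-1, U3 inverted output, U4 stuck-at-0, U4 inverted output, U5 stuck-at-1, U5 inverted output, U6 stuck-at-1, U6 inverted output} — 12 in all.

12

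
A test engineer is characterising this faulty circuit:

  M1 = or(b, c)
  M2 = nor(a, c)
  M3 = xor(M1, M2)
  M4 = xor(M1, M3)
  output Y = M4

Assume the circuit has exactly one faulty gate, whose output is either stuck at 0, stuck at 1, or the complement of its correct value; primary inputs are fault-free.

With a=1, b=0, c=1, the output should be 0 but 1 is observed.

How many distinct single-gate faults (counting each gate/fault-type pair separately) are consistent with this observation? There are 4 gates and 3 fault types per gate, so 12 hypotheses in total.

Fault-free: M1=1, M2=0, M3=1, M4=0 → 0. Observed 1.
  M1 stuck-at-0: output 0 ✗
  M1 stuck-at-1: output 0 ✗
  M1 inverted output: output 0 ✗
  M2 stuck-at-0: output 0 ✗
  M2 stuck-at-1: output 1 ✓
  M2 inverted output: output 1 ✓
  M3 stuck-at-0: output 1 ✓
  M3 stuck-at-1: output 0 ✗
  M3 inverted output: output 1 ✓
  M4 stuck-at-0: output 0 ✗
  M4 stuck-at-1: output 1 ✓
  M4 inverted output: output 1 ✓
Consistent faults: {M2 stuck-at-1, M2 inverted output, M3 stuck-at-0, M3 inverted output, M4 stuck-at-1, M4 inverted output} — 6 in all.

6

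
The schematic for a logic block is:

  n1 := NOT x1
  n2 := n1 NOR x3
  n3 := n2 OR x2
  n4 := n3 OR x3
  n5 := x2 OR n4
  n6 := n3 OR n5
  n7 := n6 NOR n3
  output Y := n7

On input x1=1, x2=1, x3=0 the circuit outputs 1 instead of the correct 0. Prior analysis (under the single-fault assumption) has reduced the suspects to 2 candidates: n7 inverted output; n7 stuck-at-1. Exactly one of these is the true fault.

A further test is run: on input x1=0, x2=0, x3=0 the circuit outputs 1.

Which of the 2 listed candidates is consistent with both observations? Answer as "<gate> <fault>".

Evaluate each candidate on input x1=0, x2=0, x3=0:
  n7 inverted output: n1=1, n2=0, n3=0, n4=0, n5=0, n6=0, n7=0 [inverted output] → 0 — eliminated
  n7 stuck-at-1: n1=1, n2=0, n3=0, n4=0, n5=0, n6=0, n7=1 [stuck-at-1] → 1 — matches
Only n7 stuck-at-1 reproduces the observed 1.

n7 stuck-at-1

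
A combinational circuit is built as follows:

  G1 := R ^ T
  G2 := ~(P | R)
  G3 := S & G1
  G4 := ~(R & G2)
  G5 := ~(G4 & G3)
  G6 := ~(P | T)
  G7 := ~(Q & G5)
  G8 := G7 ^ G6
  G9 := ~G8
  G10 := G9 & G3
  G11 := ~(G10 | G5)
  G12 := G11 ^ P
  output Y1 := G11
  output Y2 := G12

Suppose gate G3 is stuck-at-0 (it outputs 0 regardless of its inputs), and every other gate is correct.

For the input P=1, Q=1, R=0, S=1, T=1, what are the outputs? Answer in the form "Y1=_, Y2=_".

Propagate with G3 forced: G1=1, G2=0, G3=0 [stuck-at-0], G4=1, G5=1, G6=0, G7=0, G8=0, G9=1, G10=0, G11=0, G12=1.
So the outputs are Y1=0, Y2=1. (Without the fault they would be Y1=1, Y2=0.)

Y1=0, Y2=1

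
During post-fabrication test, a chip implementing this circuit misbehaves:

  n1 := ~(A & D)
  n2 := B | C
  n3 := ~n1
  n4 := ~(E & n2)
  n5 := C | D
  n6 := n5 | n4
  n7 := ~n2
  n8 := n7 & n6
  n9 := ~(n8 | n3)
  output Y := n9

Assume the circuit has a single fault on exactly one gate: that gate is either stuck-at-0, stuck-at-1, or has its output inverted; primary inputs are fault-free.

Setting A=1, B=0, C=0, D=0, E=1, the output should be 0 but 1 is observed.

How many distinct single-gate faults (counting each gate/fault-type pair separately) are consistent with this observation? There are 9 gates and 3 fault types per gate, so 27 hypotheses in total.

Fault-free: n1=1, n2=0, n3=0, n4=1, n5=0, n6=1, n7=1, n8=1, n9=0 → 0. Observed 1.
  n1: none of the 3 fault types match ✗
  n2: stuck-at-1, inverted output ✓; others ✗
  n3: none of the 3 fault types match ✗
  n4: stuck-at-0, inverted output ✓; others ✗
  n5: none of the 3 fault types match ✗
  n6: stuck-at-0, inverted output ✓; others ✗
  n7: stuck-at-0, inverted output ✓; others ✗
  n8: stuck-at-0, inverted output ✓; others ✗
  n9: stuck-at-1, inverted output ✓; others ✗
Consistent faults: {n2 stuck-at-1, n2 inverted output, n4 stuck-at-0, n4 inverted output, n6 stuck-at-0, n6 inverted output, n7 stuck-at-0, n7 inverted output, n8 stuck-at-0, n8 inverted output, n9 stuck-at-1, n9 inverted output} — 12 in all.

12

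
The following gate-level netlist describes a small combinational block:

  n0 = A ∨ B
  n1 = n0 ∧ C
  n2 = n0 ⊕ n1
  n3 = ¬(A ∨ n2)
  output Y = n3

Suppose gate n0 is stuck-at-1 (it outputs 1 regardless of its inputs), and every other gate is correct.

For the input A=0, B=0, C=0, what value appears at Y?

Propagate with n0 forced: n0=1 [stuck-at-1], n1=0, n2=1, n3=0.
So Y = 0. (Without the fault it would be 1.)

0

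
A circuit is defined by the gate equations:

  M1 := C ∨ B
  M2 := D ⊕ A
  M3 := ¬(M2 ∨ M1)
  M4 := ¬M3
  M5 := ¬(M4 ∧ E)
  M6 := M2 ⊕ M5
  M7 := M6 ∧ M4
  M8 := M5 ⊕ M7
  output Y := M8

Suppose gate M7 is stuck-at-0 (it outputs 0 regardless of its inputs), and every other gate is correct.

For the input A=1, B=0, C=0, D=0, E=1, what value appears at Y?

0

Propagate with M7 forced: M1=0, M2=1, M3=0, M4=1, M5=0, M6=1, M7=0 [stuck-at-0], M8=0.
So Y = 0. (Without the fault it would be 1.)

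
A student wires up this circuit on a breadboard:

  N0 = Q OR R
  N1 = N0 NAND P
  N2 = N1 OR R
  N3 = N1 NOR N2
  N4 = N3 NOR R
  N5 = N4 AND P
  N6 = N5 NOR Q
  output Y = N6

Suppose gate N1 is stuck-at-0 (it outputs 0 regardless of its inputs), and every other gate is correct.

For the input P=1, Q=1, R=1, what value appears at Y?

Propagate with N1 forced: N0=1, N1=0 [stuck-at-0], N2=1, N3=0, N4=0, N5=0, N6=0.
So Y = 0. (Same as the fault-free value — the fault is masked on this input.)

0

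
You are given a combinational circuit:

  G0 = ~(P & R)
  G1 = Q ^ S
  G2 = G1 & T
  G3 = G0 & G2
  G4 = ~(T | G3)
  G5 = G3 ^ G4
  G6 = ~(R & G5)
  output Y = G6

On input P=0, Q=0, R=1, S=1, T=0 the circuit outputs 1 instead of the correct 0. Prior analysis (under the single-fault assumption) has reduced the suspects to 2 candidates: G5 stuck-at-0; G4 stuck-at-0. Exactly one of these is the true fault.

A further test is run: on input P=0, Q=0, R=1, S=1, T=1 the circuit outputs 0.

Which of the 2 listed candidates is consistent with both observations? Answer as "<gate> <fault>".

G4 stuck-at-0

Evaluate each candidate on input P=0, Q=0, R=1, S=1, T=1:
  G5 stuck-at-0: G0=1, G1=1, G2=1, G3=1, G4=0, G5=0 [stuck-at-0], G6=1 → 1 — eliminated
  G4 stuck-at-0: G0=1, G1=1, G2=1, G3=1, G4=0 [stuck-at-0], G5=1, G6=0 → 0 — matches
Only G4 stuck-at-0 reproduces the observed 0.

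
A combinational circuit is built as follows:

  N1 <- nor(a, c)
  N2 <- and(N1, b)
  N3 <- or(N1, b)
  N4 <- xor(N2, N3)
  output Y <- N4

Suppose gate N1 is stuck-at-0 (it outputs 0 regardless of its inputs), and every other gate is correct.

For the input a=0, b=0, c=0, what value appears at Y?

Propagate with N1 forced: N1=0 [stuck-at-0], N2=0, N3=0, N4=0.
So Y = 0. (Without the fault it would be 1.)

0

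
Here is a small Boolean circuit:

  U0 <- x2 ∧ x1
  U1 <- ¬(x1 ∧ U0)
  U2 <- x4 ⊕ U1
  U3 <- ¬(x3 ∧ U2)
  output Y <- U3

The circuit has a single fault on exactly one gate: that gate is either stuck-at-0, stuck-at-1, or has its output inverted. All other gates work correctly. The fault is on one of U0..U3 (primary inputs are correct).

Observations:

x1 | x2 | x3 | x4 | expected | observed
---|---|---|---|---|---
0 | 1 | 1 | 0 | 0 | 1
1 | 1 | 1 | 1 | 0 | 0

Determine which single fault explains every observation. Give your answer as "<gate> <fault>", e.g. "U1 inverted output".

Fault-free values for test 1 (x1=0, x2=1, x3=1, x4=0): U0=0, U1=1, U2=1, U3=0, giving Y=0. Observed 1.
Test 1: faults giving observed 1 are {U1 stuck-at-0, U1 inverted output, U2 stuck-at-0, U2 inverted output, U3 stuck-at-1, U3 inverted output}.
Test 2 (x1=1, x2=1, x3=1, x4=1): fault-free U0=1, U1=0, U2=1, U3=0 → 0; observed 0. Eliminates U1 inverted output, U2 stuck-at-0, U2 inverted output, U3 stuck-at-1, U3 inverted output.
Only U1 stuck-at-0 is consistent with every test.

U1 stuck-at-0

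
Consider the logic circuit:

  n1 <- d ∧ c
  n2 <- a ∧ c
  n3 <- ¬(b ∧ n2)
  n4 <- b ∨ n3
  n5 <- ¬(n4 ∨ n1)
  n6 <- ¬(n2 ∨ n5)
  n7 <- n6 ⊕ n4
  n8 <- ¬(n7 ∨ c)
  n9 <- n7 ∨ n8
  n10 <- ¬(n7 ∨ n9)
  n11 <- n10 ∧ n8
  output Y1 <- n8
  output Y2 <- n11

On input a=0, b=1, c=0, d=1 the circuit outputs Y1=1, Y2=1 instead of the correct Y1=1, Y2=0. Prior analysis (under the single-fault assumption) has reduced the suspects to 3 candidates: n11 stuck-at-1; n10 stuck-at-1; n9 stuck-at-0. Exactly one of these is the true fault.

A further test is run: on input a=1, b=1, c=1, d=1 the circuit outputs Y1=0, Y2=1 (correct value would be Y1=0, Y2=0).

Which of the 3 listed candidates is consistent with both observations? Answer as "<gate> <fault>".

n11 stuck-at-1

Evaluate each candidate on input a=1, b=1, c=1, d=1:
  n11 stuck-at-1: n1=1, n2=1, n3=0, n4=1, n5=0, n6=0, n7=1, n8=0, n9=1, n10=0, n11=1 [stuck-at-1] → Y1=0, Y2=1 — matches
  n10 stuck-at-1: n1=1, n2=1, n3=0, n4=1, n5=0, n6=0, n7=1, n8=0, n9=1, n10=1 [stuck-at-1], n11=0 → Y1=0, Y2=0 — eliminated
  n9 stuck-at-0: n1=1, n2=1, n3=0, n4=1, n5=0, n6=0, n7=1, n8=0, n9=0 [stuck-at-0], n10=0, n11=0 → Y1=0, Y2=0 — eliminated
Only n11 stuck-at-1 reproduces the observed Y1=0, Y2=1.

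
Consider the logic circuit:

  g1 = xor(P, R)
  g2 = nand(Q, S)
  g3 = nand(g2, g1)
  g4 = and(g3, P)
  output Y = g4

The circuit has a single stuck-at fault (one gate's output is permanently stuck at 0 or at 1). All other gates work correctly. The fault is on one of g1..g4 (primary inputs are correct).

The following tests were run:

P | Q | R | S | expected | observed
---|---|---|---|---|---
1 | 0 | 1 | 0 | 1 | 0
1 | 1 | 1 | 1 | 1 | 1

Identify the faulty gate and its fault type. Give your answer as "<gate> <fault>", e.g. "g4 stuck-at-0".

g1 stuck-at-1

Fault-free values for test 1 (P=1, Q=0, R=1, S=0): g1=0, g2=1, g3=1, g4=1, giving Y=1. Observed 0.
Test 1: faults giving observed 0 are {g1 stuck-at-1, g3 stuck-at-0, g4 stuck-at-0}.
Test 2 (P=1, Q=1, R=1, S=1): fault-free g1=0, g2=0, g3=1, g4=1 → 1; observed 1. Eliminates g3 stuck-at-0, g4 stuck-at-0.
Only g1 stuck-at-1 is consistent with every test.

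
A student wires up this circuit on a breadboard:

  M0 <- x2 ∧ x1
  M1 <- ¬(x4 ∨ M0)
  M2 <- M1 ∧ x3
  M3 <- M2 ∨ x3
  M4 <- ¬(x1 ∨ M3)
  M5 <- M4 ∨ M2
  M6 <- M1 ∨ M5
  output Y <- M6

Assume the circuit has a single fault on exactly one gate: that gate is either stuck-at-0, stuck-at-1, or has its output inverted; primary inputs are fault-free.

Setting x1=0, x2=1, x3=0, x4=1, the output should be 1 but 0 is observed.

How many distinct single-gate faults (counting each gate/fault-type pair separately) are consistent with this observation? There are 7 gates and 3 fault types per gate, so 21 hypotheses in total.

8

Fault-free: M0=0, M1=0, M2=0, M3=0, M4=1, M5=1, M6=1 → 1. Observed 0.
  M0: none of the 3 fault types match ✗
  M1: none of the 3 fault types match ✗
  M2: none of the 3 fault types match ✗
  M3: stuck-at-1, inverted output ✓; others ✗
  M4: stuck-at-0, inverted output ✓; others ✗
  M5: stuck-at-0, inverted output ✓; others ✗
  M6: stuck-at-0, inverted output ✓; others ✗
Consistent faults: {M3 stuck-at-1, M3 inverted output, M4 stuck-at-0, M4 inverted output, M5 stuck-at-0, M5 inverted output, M6 stuck-at-0, M6 inverted output} — 8 in all.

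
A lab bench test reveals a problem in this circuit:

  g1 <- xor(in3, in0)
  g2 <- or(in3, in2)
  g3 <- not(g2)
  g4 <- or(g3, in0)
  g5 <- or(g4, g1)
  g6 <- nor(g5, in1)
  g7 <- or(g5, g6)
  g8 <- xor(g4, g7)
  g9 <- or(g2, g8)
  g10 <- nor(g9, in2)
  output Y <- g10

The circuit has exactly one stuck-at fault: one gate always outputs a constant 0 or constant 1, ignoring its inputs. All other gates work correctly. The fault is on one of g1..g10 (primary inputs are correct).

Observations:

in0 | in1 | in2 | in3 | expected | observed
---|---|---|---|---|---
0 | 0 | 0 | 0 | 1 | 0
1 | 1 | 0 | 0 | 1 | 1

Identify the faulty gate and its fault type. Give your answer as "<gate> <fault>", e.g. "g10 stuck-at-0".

Fault-free values for test 1 (in0=0, in1=0, in2=0, in3=0): g1=0, g2=0, g3=1, g4=1, g5=1, g6=0, g7=1, g8=0, g9=0, g10=1, giving Y=1. Observed 0.
Test 1: faults giving observed 0 are {g2 stuck-at-1, g3 stuck-at-0, g4 stuck-at-0, g7 stuck-at-0, g8 stuck-at-1, g9 stuck-at-1, g10 stuck-at-0}.
Test 2 (in0=1, in1=1, in2=0, in3=0): fault-free g1=1, g2=0, g3=1, g4=1, g5=1, g6=0, g7=1, g8=0, g9=0, g10=1 → 1; observed 1. Eliminates g2 stuck-at-1, g4 stuck-at-0, g7 stuck-at-0, g8 stuck-at-1, g9 stuck-at-1, g10 stuck-at-0.
Only g3 stuck-at-0 is consistent with every test.

g3 stuck-at-0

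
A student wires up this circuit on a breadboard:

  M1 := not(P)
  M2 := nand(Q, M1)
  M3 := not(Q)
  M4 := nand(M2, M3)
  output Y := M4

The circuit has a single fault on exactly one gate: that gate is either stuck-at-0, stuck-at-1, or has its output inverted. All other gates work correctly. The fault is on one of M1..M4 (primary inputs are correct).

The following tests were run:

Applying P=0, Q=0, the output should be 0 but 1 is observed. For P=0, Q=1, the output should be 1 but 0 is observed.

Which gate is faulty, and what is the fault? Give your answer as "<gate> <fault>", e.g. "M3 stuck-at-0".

M4 inverted output

Fault-free values for test 1 (P=0, Q=0): M1=1, M2=1, M3=1, M4=0, giving Y=0. Observed 1.
Test 1: faults giving observed 1 are {M2 stuck-at-0, M2 inverted output, M3 stuck-at-0, M3 inverted output, M4 stuck-at-1, M4 inverted output}.
Test 2 (P=0, Q=1): fault-free M1=1, M2=0, M3=0, M4=1 → 1; observed 0. Eliminates M2 stuck-at-0, M2 inverted output, M3 stuck-at-0, M3 inverted output, M4 stuck-at-1.
Only M4 inverted output is consistent with every test.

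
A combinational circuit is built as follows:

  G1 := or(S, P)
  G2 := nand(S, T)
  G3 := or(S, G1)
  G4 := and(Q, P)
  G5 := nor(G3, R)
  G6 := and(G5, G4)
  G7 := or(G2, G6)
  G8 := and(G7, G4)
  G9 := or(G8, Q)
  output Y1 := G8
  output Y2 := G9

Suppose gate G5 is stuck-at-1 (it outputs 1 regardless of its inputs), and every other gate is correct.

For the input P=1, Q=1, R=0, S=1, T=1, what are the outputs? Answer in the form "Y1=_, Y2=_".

Propagate with G5 forced: G1=1, G2=0, G3=1, G4=1, G5=1 [stuck-at-1], G6=1, G7=1, G8=1, G9=1.
So the outputs are Y1=1, Y2=1. (Without the fault they would be Y1=0, Y2=1.)

Y1=1, Y2=1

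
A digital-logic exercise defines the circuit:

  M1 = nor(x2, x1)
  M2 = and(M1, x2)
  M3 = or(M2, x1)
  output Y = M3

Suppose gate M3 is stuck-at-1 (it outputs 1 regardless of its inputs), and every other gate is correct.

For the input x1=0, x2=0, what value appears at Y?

1

Propagate with M3 forced: M1=1, M2=0, M3=1 [stuck-at-1].
So Y = 1. (Without the fault it would be 0.)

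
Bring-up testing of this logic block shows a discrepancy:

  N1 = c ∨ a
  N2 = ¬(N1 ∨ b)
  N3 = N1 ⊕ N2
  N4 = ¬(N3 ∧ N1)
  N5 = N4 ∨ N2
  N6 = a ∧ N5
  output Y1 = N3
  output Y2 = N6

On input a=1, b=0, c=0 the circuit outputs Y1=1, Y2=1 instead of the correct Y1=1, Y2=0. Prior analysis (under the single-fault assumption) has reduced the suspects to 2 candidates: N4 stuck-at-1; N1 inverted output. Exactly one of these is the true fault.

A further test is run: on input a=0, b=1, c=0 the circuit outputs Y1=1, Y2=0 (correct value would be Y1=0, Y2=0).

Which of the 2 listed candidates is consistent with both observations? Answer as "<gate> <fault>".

Evaluate each candidate on input a=0, b=1, c=0:
  N4 stuck-at-1: N1=0, N2=0, N3=0, N4=1 [stuck-at-1], N5=1, N6=0 → Y1=0, Y2=0 — eliminated
  N1 inverted output: N1=1 [inverted output], N2=0, N3=1, N4=0, N5=0, N6=0 → Y1=1, Y2=0 — matches
Only N1 inverted output reproduces the observed Y1=1, Y2=0.

N1 inverted output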